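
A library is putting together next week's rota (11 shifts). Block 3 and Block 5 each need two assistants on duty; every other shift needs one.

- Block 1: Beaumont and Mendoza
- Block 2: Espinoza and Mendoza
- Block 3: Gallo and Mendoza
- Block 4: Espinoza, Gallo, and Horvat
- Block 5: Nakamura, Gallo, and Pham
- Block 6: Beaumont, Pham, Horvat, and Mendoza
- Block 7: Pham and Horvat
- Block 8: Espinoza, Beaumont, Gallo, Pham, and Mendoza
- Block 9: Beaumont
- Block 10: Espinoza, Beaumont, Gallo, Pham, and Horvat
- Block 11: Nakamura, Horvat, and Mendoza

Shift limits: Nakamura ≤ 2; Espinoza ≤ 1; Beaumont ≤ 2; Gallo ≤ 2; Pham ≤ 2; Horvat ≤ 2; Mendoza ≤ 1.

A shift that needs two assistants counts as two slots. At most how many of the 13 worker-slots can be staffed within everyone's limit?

12

Total capacity across all assistants is 2+1+2+2+2+2+1 = 12, and 13 slots are needed, so at most 12 can be filled.
An assignment achieving 12: Block 1→Beaumont, Block 2→Espinoza, Block 3→Gallo+Mendoza, Block 4→Gallo, Block 5→Nakamura+Pham, Block 6→Horvat, Block 7→Pham, Block 9→Beaumont, Block 10→Horvat, Block 11→Nakamura.
Loads: Nakamura 2/2, Espinoza 1/1, Beaumont 2/2, Gallo 2/2, Pham 2/2, Horvat 2/2, Mendoza 1/1.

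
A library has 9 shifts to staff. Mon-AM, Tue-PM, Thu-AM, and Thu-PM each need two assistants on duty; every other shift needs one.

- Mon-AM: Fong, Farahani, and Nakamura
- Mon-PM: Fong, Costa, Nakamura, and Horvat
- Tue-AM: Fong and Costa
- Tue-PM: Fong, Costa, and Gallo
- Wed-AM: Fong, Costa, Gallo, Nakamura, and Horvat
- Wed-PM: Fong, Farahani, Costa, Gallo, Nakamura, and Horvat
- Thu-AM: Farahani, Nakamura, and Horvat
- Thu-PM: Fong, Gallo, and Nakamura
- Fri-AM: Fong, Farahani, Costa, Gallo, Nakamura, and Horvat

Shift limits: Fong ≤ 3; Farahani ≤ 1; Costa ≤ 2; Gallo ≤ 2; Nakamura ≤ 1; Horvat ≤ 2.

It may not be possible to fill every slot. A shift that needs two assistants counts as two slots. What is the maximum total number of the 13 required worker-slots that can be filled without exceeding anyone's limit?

Total capacity across all assistants is 3+1+2+2+1+2 = 11, and 13 slots are needed, so at most 11 can be filled.
An assignment achieving 11: Mon-AM→Fong+Farahani, Mon-PM→Costa, Tue-AM→Fong, Tue-PM→Fong+Costa, Wed-AM→Gallo, Wed-PM→Horvat, Thu-AM→Nakamura+Horvat, Thu-PM→Gallo.
Loads: Fong 3/3, Farahani 1/1, Costa 2/2, Gallo 2/2, Nakamura 1/1, Horvat 2/2.

11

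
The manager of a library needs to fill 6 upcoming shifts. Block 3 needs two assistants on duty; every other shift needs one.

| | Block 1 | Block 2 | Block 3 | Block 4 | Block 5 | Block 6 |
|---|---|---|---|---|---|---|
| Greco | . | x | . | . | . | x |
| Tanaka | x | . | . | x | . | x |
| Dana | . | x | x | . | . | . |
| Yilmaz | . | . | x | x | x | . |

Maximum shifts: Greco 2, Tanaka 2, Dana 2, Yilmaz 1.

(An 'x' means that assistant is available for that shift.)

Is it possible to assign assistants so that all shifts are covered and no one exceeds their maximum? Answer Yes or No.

Total capacity is 7 and 7 slots are needed, so capacity alone doesn't rule it out.
Shifts {Block 3, Block 5} need 3 worker-slots in total, but the assistants available for any of those shifts (Dana and Yilmaz) can supply at most 2 among them. So no valid schedule exists.

No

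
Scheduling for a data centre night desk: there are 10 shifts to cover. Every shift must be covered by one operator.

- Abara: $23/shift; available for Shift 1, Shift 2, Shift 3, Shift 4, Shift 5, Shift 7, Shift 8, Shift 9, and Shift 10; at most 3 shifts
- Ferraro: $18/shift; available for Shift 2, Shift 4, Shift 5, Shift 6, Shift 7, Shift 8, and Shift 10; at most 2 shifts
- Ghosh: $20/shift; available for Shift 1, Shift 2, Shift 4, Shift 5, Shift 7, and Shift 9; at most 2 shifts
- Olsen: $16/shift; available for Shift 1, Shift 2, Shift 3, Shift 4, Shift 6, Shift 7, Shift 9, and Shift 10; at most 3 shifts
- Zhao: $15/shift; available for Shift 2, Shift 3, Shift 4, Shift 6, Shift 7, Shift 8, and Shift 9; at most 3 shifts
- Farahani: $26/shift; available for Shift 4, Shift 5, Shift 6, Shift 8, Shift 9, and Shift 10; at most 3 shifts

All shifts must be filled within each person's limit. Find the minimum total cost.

$169

Picking the cheapest available operator for each shift independently would cost $155, but that ignores the shift limits.
An optimal schedule: Shift 1→Olsen, Shift 2→Olsen, Shift 3→Zhao, Shift 4→Ghosh, Shift 5→Ferraro, Shift 6→Zhao, Shift 7→Ferraro, Shift 8→Zhao, Shift 9→Ghosh, Shift 10→Olsen.
Total: 16 + 16 + 15 + 20 + 18 + 15 + 18 + 15 + 20 + 16 = $169.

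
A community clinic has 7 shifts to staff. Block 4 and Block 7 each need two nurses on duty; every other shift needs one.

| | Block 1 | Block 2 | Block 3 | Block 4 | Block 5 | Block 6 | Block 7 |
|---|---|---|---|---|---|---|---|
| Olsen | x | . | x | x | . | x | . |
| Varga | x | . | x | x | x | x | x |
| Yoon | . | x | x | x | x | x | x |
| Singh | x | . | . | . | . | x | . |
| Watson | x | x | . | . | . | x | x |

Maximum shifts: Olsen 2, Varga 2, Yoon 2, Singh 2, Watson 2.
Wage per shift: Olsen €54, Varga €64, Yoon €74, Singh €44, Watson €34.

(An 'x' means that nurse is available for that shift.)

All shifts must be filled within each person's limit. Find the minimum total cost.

Picking the cheapest available nurse for each shift independently would cost €436, but that ignores the shift limits.
An optimal schedule: Block 1→Singh, Block 2→Watson, Block 3→Olsen, Block 4→Olsen+Varga, Block 5→Varga, Block 6→Singh, Block 7→Watson+Yoon.
Total: 44 + 34 + 54 + 54 + 64 + 64 + 44 + 34 + 74 = €466.

€466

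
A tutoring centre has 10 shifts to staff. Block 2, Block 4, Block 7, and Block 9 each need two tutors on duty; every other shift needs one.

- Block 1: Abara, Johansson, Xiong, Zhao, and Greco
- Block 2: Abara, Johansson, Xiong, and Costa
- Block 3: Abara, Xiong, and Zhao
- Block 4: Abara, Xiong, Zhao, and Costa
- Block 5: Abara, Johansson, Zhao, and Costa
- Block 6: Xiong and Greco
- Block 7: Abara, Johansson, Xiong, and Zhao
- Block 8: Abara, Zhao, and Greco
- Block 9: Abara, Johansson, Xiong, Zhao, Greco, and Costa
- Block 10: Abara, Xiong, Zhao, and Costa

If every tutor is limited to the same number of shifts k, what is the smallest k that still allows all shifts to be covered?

With 6 tutors and 14 worker-slots to fill, someone must work at least ⌈14/6⌉ = 3 shifts, so k ≥ 3.
k = 3 works: Block 1→Johansson, Block 2→Johansson+Xiong, Block 3→Abara, Block 4→Zhao+Costa, Block 5→Abara, Block 6→Xiong, Block 7→Johansson+Zhao, Block 8→Abara, Block 9→Zhao+Greco, Block 10→Xiong.
Loads: Abara 3, Johansson 3, Xiong 3, Zhao 3, Greco 1, Costa 1 — all ≤ 3.

3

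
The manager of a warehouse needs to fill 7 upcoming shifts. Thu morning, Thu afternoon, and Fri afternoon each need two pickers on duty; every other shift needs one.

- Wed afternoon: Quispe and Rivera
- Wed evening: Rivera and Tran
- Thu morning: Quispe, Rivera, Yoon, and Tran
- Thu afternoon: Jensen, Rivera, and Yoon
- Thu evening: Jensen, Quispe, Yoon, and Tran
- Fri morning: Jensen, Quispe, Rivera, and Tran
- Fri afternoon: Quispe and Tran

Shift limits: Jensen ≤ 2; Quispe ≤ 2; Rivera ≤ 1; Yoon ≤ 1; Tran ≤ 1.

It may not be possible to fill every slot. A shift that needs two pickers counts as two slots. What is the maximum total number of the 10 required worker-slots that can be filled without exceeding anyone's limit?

7

Total capacity across all pickers is 2+2+1+1+1 = 7, and 10 slots are needed, so at most 7 can be filled.
An assignment achieving 7: Wed afternoon→Quispe, Wed evening→Rivera, Thu afternoon→Jensen+Yoon, Thu evening→Jensen, Fri afternoon→Quispe+Tran.
Loads: Jensen 2/2, Quispe 2/2, Rivera 1/1, Yoon 1/1, Tran 1/1.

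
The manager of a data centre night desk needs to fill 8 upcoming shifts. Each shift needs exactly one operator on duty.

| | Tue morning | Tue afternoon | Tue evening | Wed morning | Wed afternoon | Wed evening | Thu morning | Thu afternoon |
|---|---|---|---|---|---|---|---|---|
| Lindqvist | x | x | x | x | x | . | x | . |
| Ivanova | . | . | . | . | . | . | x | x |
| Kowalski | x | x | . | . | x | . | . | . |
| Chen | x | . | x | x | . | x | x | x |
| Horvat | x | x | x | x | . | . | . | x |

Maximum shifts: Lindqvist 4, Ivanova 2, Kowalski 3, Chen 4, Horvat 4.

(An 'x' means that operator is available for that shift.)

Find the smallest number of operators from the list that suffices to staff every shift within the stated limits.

8 slots to fill and no one can take more than 4, so at least ⌈8/4⌉ = 2 operators are needed.
Lindqvist and Chen alone can cover everything: Tue morning→Lindqvist, Tue afternoon→Lindqvist, Tue evening→Lindqvist, Wed morning→Chen, Wed afternoon→Lindqvist, Wed evening→Chen, Thu morning→Chen, Thu afternoon→Chen.

2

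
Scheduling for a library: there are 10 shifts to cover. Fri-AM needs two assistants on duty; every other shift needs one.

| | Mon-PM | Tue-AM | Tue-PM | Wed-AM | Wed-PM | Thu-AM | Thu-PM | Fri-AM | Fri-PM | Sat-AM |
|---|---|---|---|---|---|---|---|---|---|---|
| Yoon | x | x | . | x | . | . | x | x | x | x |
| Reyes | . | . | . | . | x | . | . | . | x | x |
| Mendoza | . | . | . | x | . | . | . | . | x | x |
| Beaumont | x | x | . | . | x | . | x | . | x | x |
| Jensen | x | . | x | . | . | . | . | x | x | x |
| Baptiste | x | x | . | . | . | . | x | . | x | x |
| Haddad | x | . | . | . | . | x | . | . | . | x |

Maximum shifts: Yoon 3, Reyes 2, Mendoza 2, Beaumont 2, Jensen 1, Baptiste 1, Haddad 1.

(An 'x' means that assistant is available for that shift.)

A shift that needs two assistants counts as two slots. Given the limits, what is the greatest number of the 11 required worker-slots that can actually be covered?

10

Total capacity across all assistants is 3+2+2+2+1+1+1 = 12, and 11 slots are needed, so at most 11 can be filled.
Shifts {Tue-PM, Fri-AM} need 3 slots but only Yoon and Jensen are available for them, supplying at most 2 — so at least 1 slot must go unfilled.
An assignment achieving 10: Mon-PM→Beaumont, Tue-AM→Yoon, Tue-PM→Jensen, Wed-AM→Yoon, Wed-PM→Reyes, Thu-AM→Haddad, Thu-PM→Beaumont, Fri-AM→Yoon, Fri-PM→Reyes, Sat-AM→Mendoza.
Loads: Yoon 3/3, Reyes 2/2, Mendoza 1/2, Beaumont 2/2, Jensen 1/1, Baptiste 0/1, Haddad 1/1.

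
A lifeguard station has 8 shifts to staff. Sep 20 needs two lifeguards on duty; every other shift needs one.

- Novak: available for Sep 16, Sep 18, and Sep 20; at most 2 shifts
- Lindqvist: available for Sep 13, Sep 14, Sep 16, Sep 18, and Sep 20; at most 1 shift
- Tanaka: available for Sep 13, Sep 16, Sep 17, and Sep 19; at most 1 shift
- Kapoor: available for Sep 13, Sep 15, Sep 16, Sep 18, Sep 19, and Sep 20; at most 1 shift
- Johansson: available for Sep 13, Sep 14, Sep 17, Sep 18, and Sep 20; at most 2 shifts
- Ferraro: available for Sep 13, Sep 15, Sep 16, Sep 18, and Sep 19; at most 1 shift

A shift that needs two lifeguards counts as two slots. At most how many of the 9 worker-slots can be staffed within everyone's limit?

8

Total capacity across all lifeguards is 2+1+1+1+2+1 = 8, and 9 slots are needed, so at most 8 can be filled.
An assignment achieving 8: Sep 13→Johansson, Sep 14→Lindqvist, Sep 15→Kapoor, Sep 16→Novak, Sep 17→Tanaka, Sep 19→Ferraro, Sep 20→Novak+Johansson.
Loads: Novak 2/2, Lindqvist 1/1, Tanaka 1/1, Kapoor 1/1, Johansson 2/2, Ferraro 1/1.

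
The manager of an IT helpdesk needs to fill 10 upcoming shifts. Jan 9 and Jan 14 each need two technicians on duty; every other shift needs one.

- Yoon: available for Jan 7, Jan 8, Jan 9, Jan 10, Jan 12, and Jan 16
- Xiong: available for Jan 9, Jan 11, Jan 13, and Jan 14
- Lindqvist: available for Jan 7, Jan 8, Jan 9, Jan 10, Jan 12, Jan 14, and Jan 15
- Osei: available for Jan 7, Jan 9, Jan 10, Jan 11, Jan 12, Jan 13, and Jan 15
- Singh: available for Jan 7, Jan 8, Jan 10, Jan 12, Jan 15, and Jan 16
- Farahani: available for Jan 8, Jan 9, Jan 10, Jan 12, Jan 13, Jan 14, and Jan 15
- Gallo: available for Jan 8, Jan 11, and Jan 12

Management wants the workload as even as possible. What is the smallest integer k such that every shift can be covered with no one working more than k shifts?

With 7 technicians and 12 worker-slots to fill, someone must work at least ⌈12/7⌉ = 2 shifts, so k ≥ 2.
k = 2 works: Jan 7→Yoon, Jan 8→Singh, Jan 9→Osei+Farahani, Jan 10→Osei, Jan 11→Xiong, Jan 12→Singh, Jan 13→Xiong, Jan 14→Lindqvist+Farahani, Jan 15→Lindqvist, Jan 16→Yoon.
Loads: Yoon 2, Xiong 2, Lindqvist 2, Osei 2, Singh 2, Farahani 2, Gallo 0 — all ≤ 2.

2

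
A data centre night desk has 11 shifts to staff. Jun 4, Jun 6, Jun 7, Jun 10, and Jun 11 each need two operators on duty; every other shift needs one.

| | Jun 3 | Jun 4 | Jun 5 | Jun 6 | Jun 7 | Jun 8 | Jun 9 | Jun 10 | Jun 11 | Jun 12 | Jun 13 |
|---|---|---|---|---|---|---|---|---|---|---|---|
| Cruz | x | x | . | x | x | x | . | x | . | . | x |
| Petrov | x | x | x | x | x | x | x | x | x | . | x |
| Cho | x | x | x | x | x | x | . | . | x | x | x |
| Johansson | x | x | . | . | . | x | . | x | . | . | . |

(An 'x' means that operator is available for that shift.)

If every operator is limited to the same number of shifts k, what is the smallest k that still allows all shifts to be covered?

With 4 operators and 16 worker-slots to fill, someone must work at least ⌈16/4⌉ = 4 shifts, so k ≥ 4.
k = 4 works: Jun 3→Johansson, Jun 4→Cho+Johansson, Jun 5→Petrov, Jun 6→Cruz+Petrov, Jun 7→Cruz+Cho, Jun 8→Johansson, Jun 9→Petrov, Jun 10→Cruz+Johansson, Jun 11→Petrov+Cho, Jun 12→Cho, Jun 13→Cruz.
Loads: Cruz 4, Petrov 4, Cho 4, Johansson 4 — all ≤ 4.

4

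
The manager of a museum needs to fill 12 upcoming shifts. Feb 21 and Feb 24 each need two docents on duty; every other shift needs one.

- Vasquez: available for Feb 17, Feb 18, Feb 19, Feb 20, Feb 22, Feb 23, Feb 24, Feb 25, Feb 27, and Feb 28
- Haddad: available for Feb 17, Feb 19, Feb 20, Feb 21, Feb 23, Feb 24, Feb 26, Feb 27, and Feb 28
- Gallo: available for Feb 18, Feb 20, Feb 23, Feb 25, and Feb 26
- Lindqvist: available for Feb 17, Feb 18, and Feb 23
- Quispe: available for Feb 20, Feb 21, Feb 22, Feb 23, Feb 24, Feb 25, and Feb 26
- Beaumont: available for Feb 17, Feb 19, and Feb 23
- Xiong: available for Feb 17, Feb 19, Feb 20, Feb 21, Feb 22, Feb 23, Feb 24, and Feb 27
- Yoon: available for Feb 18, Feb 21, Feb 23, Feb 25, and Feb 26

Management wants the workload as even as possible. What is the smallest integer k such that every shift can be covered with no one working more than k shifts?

With 8 docents and 14 worker-slots to fill, someone must work at least ⌈14/8⌉ = 2 shifts, so k ≥ 2.
k = 2 works: Feb 17→Lindqvist, Feb 18→Gallo, Feb 19→Haddad, Feb 20→Quispe, Feb 21→Xiong+Yoon, Feb 22→Vasquez, Feb 23→Lindqvist, Feb 24→Quispe+Xiong, Feb 25→Gallo, Feb 26→Yoon, Feb 27→Haddad, Feb 28→Vasquez.
Loads: Vasquez 2, Haddad 2, Gallo 2, Lindqvist 2, Quispe 2, Beaumont 0, Xiong 2, Yoon 2 — all ≤ 2.

2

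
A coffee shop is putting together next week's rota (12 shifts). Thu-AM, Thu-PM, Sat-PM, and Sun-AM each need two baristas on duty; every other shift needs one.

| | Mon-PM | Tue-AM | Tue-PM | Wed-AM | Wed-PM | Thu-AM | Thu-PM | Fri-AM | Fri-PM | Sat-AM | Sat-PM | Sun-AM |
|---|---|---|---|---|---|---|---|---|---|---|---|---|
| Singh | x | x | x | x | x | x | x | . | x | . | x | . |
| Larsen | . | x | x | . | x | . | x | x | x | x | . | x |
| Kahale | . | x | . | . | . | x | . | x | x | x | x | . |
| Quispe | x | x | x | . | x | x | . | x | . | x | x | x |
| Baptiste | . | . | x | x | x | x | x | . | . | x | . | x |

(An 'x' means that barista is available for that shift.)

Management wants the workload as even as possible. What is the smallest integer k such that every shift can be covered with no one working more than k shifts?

With 5 baristas and 16 worker-slots to fill, someone must work at least ⌈16/5⌉ = 4 shifts, so k ≥ 4.
k = 4 works: Mon-PM→Singh, Tue-AM→Larsen, Tue-PM→Quispe, Wed-AM→Singh, Wed-PM→Quispe, Thu-AM→Kahale+Baptiste, Thu-PM→Singh+Larsen, Fri-AM→Larsen, Fri-PM→Singh, Sat-AM→Kahale, Sat-PM→Kahale+Quispe, Sun-AM→Larsen+Quispe.
Loads: Singh 4, Larsen 4, Kahale 3, Quispe 4, Baptiste 1 — all ≤ 4.

4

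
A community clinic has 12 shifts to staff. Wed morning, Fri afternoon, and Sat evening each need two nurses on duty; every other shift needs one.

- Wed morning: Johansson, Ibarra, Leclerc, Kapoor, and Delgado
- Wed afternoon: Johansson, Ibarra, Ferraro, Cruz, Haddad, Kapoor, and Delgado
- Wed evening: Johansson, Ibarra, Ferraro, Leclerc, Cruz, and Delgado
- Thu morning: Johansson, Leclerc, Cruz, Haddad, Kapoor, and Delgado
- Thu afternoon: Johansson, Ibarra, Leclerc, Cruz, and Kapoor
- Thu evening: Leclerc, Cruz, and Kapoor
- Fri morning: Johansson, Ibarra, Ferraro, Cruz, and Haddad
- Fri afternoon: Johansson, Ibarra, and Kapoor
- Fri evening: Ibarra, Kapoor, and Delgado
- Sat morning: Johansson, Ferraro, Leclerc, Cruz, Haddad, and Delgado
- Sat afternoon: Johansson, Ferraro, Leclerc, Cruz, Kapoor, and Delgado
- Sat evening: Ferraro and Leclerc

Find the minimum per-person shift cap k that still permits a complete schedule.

With 8 nurses and 15 worker-slots to fill, someone must work at least ⌈15/8⌉ = 2 shifts, so k ≥ 2.
k = 2 works: Wed morning→Kapoor+Delgado, Wed afternoon→Haddad, Wed evening→Cruz, Thu morning→Cruz, Thu afternoon→Johansson, Thu evening→Leclerc, Fri morning→Ferraro, Fri afternoon→Johansson+Ibarra, Fri evening→Ibarra, Sat morning→Haddad, Sat afternoon→Kapoor, Sat evening→Ferraro+Leclerc.
Loads: Johansson 2, Ibarra 2, Ferraro 2, Leclerc 2, Cruz 2, Haddad 2, Kapoor 2, Delgado 1 — all ≤ 2.

2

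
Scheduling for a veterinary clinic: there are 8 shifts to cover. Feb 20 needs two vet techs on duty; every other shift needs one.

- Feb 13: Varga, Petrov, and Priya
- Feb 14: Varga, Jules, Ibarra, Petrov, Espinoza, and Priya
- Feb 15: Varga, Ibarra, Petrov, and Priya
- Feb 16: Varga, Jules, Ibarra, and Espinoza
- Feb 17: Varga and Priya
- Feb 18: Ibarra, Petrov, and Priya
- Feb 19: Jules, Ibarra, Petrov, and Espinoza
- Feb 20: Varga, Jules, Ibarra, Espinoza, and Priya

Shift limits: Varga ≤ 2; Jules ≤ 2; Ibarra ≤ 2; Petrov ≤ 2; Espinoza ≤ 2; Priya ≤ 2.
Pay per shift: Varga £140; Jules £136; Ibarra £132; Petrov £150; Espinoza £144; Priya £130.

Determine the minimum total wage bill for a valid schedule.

£1220

Picking the cheapest available vet tech for each shift independently would cost £1176, but that ignores the shift limits.
An optimal schedule: Feb 13→Priya, Feb 14→Varga, Feb 15→Ibarra, Feb 16→Jules, Feb 17→Priya, Feb 18→Ibarra, Feb 19→Jules, Feb 20→Varga+Espinoza.
Total: 130 + 140 + 132 + 136 + 130 + 132 + 136 + 140 + 144 = £1220.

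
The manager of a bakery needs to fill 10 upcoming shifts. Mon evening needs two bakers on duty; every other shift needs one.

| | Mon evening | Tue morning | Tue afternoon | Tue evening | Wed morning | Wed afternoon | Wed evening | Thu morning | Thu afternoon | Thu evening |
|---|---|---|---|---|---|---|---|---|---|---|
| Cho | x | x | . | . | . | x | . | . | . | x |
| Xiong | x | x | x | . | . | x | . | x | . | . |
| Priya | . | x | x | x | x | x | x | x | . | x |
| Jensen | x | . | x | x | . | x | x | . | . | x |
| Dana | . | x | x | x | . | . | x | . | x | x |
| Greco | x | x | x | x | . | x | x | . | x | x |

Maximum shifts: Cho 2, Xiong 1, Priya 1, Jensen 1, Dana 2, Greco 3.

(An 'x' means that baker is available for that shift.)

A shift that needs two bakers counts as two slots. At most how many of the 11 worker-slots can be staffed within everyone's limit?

Total capacity across all bakers is 2+1+1+1+2+3 = 10, and 11 slots are needed, so at most 10 can be filled.
An assignment achieving 10: Mon evening→Cho+Jensen, Tue morning→Cho, Tue afternoon→Greco, Tue evening→Dana, Wed morning→Priya, Wed afternoon→Greco, Wed evening→Greco, Thu morning→Xiong, Thu afternoon→Dana.
Loads: Cho 2/2, Xiong 1/1, Priya 1/1, Jensen 1/1, Dana 2/2, Greco 3/3.

10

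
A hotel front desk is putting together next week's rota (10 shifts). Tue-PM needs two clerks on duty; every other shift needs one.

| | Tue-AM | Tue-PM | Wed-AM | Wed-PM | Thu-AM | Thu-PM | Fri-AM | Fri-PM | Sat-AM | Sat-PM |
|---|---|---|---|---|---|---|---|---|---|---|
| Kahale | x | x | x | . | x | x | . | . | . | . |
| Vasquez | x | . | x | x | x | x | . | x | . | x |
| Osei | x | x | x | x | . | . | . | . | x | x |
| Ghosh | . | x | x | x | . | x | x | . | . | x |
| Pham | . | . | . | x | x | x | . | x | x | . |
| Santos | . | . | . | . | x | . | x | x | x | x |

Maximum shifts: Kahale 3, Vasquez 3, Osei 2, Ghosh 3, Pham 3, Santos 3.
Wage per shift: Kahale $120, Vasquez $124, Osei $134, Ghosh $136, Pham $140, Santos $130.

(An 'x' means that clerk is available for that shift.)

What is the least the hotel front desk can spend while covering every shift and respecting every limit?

Picking the cheapest available clerk for each shift independently would cost $1366, but that ignores the shift limits.
An optimal schedule: Tue-AM→Kahale, Tue-PM→Kahale+Osei, Wed-AM→Kahale, Wed-PM→Vasquez, Thu-AM→Santos, Thu-PM→Vasquez, Fri-AM→Santos, Fri-PM→Vasquez, Sat-AM→Santos, Sat-PM→Osei.
Total: 120 + 120 + 134 + 120 + 124 + 130 + 124 + 130 + 124 + 130 + 134 = $1390.

$1390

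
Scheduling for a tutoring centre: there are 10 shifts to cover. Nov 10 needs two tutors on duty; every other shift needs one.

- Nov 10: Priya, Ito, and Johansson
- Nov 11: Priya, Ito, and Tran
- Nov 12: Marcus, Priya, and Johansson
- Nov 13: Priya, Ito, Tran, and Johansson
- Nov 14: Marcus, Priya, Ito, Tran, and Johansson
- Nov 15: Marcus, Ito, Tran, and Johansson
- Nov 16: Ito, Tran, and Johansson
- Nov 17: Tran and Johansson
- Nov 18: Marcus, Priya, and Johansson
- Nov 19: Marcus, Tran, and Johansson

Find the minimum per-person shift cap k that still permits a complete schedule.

3

With 5 tutors and 11 worker-slots to fill, someone must work at least ⌈11/5⌉ = 3 shifts, so k ≥ 3.
k = 3 works: Nov 10→Priya+Ito, Nov 11→Priya, Nov 12→Marcus, Nov 13→Priya, Nov 14→Tran, Nov 15→Ito, Nov 16→Ito, Nov 17→Tran, Nov 18→Marcus, Nov 19→Marcus.
Loads: Marcus 3, Priya 3, Ito 3, Tran 2, Johansson 0 — all ≤ 3.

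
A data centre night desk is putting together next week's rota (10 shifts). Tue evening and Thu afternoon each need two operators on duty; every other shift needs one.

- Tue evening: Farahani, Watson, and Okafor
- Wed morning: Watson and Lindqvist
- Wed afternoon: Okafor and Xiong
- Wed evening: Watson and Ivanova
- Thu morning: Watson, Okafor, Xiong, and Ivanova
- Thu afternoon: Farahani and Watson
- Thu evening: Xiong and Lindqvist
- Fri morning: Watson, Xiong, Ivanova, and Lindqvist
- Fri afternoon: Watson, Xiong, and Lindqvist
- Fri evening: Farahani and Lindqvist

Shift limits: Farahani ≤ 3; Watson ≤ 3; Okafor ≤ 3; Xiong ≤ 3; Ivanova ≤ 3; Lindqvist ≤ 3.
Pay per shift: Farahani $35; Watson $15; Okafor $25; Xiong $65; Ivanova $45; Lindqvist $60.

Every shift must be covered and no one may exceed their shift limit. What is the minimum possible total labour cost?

$375

Thu afternoon can only be covered by Farahani and Watson, so that assignment is forced.
Picking the cheapest available operator for each shift independently would cost $285, but that ignores the shift limits.
An optimal schedule: Tue evening→Okafor+Farahani, Wed morning→Watson, Wed afternoon→Okafor, Wed evening→Ivanova, Thu morning→Okafor, Thu afternoon→Watson+Farahani, Thu evening→Lindqvist, Fri morning→Ivanova, Fri afternoon→Watson, Fri evening→Farahani.
Total: 25 + 35 + 15 + 25 + 45 + 25 + 15 + 35 + 60 + 45 + 15 + 35 = $375.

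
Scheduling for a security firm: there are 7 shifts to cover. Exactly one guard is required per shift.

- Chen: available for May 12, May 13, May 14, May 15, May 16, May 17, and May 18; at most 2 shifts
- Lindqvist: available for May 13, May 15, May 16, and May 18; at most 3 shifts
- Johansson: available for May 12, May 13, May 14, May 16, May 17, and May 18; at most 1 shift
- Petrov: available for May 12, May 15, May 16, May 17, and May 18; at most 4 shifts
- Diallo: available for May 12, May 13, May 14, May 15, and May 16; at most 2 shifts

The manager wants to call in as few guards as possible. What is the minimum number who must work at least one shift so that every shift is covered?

3

7 slots to fill and no one can take more than 4, so at least ⌈7/4⌉ = 2 guards are needed.
No set of 2 guards can cover every shift (each such set leaves at least one shift with no one available or exceeds a cap).
Chen, Lindqvist, and Petrov alone can cover everything: May 12→Chen, May 13→Lindqvist, May 14→Chen, May 15→Lindqvist, May 16→Lindqvist, May 17→Petrov, May 18→Petrov.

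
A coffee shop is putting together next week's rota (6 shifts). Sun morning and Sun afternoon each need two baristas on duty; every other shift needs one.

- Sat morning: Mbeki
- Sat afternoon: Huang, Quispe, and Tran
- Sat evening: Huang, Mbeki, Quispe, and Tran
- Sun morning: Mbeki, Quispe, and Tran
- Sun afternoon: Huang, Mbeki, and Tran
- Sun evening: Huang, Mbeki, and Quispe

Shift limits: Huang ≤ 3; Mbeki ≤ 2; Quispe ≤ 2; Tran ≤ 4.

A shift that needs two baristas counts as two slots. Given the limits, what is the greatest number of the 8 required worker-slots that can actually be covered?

Total capacity across all baristas is 3+2+2+4 = 11, and 8 slots are needed, so at most 8 can be filled.
An assignment achieving 8: Sat morning→Mbeki, Sat afternoon→Huang, Sat evening→Quispe, Sun morning→Mbeki+Quispe, Sun afternoon→Huang+Tran, Sun evening→Huang.
Loads: Huang 3/3, Mbeki 2/2, Quispe 2/2, Tran 1/4.

8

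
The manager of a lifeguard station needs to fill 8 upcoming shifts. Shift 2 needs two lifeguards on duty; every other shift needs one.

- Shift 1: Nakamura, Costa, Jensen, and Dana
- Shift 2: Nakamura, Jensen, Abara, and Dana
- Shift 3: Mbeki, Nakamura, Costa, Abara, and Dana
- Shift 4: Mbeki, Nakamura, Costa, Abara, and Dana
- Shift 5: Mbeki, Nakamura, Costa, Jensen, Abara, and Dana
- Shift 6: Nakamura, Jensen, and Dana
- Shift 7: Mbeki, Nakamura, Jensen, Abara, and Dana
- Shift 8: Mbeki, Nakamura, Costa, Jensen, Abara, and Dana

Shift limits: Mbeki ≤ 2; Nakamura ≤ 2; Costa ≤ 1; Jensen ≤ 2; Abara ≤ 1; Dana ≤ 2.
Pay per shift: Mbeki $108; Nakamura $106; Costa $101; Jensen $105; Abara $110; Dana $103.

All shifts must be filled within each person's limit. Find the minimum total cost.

Picking the cheapest available lifeguard for each shift independently would cost $919, but that ignores the shift limits.
An optimal schedule: Shift 1→Costa, Shift 2→Jensen+Nakamura, Shift 3→Dana, Shift 4→Nakamura, Shift 5→Mbeki, Shift 6→Dana, Shift 7→Jensen, Shift 8→Mbeki.
Total: 101 + 105 + 106 + 103 + 106 + 108 + 103 + 105 + 108 = $945.

$945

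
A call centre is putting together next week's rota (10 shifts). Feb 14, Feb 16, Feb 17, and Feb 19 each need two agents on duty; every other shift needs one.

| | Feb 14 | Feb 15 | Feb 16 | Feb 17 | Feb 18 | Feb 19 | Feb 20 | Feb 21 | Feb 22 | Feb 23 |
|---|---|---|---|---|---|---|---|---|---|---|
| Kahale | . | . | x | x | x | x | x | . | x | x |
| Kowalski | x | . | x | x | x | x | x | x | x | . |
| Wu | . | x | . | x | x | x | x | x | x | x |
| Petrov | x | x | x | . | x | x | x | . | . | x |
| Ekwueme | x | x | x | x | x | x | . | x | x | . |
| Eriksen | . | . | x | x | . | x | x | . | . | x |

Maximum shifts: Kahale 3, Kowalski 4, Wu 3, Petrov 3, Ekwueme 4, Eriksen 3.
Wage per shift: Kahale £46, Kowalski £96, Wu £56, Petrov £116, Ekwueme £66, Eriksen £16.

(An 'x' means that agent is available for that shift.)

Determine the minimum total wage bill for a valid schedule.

Picking the cheapest available agent for each shift independently would cost £584, but that ignores the shift limits.
An optimal schedule: Feb 14→Ekwueme+Kowalski, Feb 15→Wu, Feb 16→Eriksen+Ekwueme, Feb 17→Kahale+Ekwueme, Feb 18→Kahale, Feb 19→Wu+Ekwueme, Feb 20→Eriksen, Feb 21→Wu, Feb 22→Kahale, Feb 23→Eriksen.
Total: 66 + 96 + 56 + 16 + 66 + 46 + 66 + 46 + 56 + 66 + 16 + 56 + 46 + 16 = £714.

£714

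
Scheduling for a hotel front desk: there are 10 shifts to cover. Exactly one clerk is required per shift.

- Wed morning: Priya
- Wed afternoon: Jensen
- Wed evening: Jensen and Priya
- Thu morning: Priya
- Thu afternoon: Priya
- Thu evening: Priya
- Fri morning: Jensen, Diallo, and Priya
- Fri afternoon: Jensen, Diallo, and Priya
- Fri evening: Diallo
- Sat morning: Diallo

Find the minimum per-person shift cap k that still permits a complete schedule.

With 3 clerks and 10 worker-slots to fill, someone must work at least ⌈10/3⌉ = 4 shifts, so k ≥ 4.
k = 4 works: Wed morning→Priya, Wed afternoon→Jensen, Wed evening→Jensen, Thu morning→Priya, Thu afternoon→Priya, Thu evening→Priya, Fri morning→Jensen, Fri afternoon→Jensen, Fri evening→Diallo, Sat morning→Diallo.
Loads: Jensen 4, Diallo 2, Priya 4 — all ≤ 4.

4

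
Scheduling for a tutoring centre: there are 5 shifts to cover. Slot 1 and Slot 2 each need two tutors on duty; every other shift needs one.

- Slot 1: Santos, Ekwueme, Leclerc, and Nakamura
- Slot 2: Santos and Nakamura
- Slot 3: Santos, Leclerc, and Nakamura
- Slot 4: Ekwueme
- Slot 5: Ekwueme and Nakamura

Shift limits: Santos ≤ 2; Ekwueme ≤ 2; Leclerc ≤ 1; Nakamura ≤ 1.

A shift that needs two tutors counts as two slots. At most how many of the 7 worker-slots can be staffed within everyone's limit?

Total capacity across all tutors is 2+2+1+1 = 6, and 7 slots are needed, so at most 6 can be filled.
An assignment achieving 6: Slot 1→Leclerc, Slot 2→Santos+Nakamura, Slot 3→Santos, Slot 4→Ekwueme, Slot 5→Ekwueme.
Loads: Santos 2/2, Ekwueme 2/2, Leclerc 1/1, Nakamura 1/1.

6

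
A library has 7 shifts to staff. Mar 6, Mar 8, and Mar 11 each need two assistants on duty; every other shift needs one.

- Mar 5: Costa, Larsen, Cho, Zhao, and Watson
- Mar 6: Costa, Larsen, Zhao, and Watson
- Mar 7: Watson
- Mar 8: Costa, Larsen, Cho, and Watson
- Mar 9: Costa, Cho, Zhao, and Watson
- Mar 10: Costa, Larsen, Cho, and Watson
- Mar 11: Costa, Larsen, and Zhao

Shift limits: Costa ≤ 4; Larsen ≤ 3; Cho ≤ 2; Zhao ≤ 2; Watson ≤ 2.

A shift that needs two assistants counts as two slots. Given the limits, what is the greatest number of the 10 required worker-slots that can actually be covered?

Total capacity across all assistants is 4+3+2+2+2 = 13, and 10 slots are needed, so at most 10 can be filled.
An assignment achieving 10: Mar 5→Cho, Mar 6→Costa+Larsen, Mar 7→Watson, Mar 8→Costa+Larsen, Mar 9→Costa, Mar 10→Cho, Mar 11→Costa+Larsen.
Loads: Costa 4/4, Larsen 3/3, Cho 2/2, Zhao 0/2, Watson 1/2.

10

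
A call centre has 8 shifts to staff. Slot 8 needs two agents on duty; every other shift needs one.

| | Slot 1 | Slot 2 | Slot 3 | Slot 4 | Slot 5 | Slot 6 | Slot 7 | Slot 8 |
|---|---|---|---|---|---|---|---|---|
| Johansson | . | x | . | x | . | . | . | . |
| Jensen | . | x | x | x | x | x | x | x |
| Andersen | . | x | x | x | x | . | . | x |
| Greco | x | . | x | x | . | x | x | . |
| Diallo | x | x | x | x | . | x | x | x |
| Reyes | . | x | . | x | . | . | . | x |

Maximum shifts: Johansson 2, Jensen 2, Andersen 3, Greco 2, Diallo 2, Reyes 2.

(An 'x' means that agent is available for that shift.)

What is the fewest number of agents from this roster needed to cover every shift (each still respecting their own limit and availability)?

9 slots to fill and no one can take more than 3, so at least ⌈9/3⌉ = 3 agents are needed.
Any 3 agents together have capacity at most 3+2+2 = 7 < 9 slots, so 3 can never suffice.
Johansson, Jensen, Andersen, and Greco alone can cover everything: Slot 1→Greco, Slot 2→Johansson, Slot 3→Andersen, Slot 4→Johansson, Slot 5→Andersen, Slot 6→Jensen, Slot 7→Greco, Slot 8→Jensen+Andersen.

4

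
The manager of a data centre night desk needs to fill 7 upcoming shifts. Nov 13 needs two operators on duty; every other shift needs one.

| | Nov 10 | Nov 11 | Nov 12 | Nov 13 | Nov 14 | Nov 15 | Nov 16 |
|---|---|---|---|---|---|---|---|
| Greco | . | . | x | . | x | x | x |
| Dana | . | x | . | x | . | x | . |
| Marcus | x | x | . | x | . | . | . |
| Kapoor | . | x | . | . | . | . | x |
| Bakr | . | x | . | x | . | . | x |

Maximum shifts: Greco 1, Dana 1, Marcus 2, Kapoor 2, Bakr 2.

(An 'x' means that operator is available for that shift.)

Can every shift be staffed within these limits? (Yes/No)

Total capacity is 8 and 8 slots are needed, so capacity alone doesn't rule it out.
Shifts {Nov 12, Nov 14} need 2 worker-slots in total, but the operators available for any of those shifts (Greco) can supply at most 1 among them. So no valid schedule exists.

No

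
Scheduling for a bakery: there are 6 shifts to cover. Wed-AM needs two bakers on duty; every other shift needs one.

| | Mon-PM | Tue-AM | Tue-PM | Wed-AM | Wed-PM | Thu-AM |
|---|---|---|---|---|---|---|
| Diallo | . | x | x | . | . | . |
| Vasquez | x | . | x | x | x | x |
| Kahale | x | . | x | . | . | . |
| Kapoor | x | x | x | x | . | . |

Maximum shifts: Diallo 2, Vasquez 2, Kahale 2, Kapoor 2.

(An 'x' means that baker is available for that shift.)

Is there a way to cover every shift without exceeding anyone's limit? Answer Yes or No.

No

Total capacity is 8 and 7 slots are needed, so capacity alone doesn't rule it out.
Shifts {Wed-AM, Wed-PM, Thu-AM} need 4 worker-slots in total, but the bakers available for any of those shifts (Vasquez and Kapoor) can supply at most 3 among them. So no valid schedule exists.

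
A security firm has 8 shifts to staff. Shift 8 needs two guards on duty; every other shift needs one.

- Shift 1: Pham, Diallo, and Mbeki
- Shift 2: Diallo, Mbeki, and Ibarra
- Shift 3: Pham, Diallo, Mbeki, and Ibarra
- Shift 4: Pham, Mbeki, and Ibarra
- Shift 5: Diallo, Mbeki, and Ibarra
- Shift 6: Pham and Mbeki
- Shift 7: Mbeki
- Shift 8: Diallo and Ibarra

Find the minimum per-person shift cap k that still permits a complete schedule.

With 4 guards and 9 worker-slots to fill, someone must work at least ⌈9/4⌉ = 3 shifts, so k ≥ 3.
k = 3 works: Shift 1→Pham, Shift 2→Diallo, Shift 3→Mbeki, Shift 4→Pham, Shift 5→Diallo, Shift 6→Pham, Shift 7→Mbeki, Shift 8→Diallo+Ibarra.
Loads: Pham 3, Diallo 3, Mbeki 2, Ibarra 1 — all ≤ 3.

3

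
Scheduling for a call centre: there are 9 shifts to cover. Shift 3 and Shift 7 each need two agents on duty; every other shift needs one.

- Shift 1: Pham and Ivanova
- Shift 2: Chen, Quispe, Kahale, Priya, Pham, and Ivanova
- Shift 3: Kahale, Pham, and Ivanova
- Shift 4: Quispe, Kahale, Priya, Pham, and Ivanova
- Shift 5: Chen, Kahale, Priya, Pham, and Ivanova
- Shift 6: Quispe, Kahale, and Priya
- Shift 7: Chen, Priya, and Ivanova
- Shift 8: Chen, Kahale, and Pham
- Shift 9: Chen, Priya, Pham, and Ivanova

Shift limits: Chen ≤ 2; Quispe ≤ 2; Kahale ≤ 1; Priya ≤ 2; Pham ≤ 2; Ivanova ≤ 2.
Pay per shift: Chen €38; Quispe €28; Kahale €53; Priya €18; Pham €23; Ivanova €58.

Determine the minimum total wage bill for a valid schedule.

€383

Picking the cheapest available agent for each shift independently would cost €268, but that ignores the shift limits.
An optimal schedule: Shift 1→Pham, Shift 2→Ivanova, Shift 3→Kahale+Pham, Shift 4→Quispe, Shift 5→Ivanova, Shift 6→Quispe, Shift 7→Chen+Priya, Shift 8→Chen, Shift 9→Priya.
Total: 23 + 58 + 53 + 23 + 28 + 58 + 28 + 38 + 18 + 38 + 18 = €383.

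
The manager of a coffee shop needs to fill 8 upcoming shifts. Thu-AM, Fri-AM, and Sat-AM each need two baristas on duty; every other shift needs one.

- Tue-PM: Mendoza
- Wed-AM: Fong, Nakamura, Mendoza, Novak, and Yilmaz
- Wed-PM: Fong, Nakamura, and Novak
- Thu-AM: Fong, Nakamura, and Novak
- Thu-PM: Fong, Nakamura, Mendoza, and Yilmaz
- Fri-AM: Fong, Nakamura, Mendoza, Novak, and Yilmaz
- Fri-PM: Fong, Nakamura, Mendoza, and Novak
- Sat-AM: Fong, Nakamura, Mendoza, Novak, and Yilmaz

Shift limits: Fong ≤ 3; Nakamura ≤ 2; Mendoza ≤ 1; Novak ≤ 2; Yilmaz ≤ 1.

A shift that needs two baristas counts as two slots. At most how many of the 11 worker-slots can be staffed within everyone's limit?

Total capacity across all baristas is 3+2+1+2+1 = 9, and 11 slots are needed, so at most 9 can be filled.
An assignment achieving 9: Tue-PM→Mendoza, Wed-AM→Novak, Wed-PM→Fong, Thu-AM→Fong+Nakamura, Thu-PM→Fong, Fri-AM→Novak+Yilmaz, Fri-PM→Nakamura.
Loads: Fong 3/3, Nakamura 2/2, Mendoza 1/1, Novak 2/2, Yilmaz 1/1.

9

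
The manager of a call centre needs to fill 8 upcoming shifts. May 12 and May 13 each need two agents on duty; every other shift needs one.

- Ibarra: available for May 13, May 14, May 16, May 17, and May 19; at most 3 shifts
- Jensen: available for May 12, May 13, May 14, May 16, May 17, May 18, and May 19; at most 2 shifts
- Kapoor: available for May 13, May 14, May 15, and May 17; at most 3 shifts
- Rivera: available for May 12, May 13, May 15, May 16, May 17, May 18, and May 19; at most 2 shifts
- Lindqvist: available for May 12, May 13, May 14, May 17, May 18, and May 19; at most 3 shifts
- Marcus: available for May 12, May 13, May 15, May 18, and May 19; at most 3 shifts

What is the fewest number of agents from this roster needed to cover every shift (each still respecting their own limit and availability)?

10 slots to fill and no one can take more than 3, so at least ⌈10/3⌉ = 4 agents are needed.
Ibarra, Jensen, Kapoor, and Rivera alone can cover everything: May 12→Jensen+Rivera, May 13→Kapoor+Rivera, May 14→Ibarra, May 15→Kapoor, May 16→Ibarra, May 17→Kapoor, May 18→Jensen, May 19→Ibarra.

4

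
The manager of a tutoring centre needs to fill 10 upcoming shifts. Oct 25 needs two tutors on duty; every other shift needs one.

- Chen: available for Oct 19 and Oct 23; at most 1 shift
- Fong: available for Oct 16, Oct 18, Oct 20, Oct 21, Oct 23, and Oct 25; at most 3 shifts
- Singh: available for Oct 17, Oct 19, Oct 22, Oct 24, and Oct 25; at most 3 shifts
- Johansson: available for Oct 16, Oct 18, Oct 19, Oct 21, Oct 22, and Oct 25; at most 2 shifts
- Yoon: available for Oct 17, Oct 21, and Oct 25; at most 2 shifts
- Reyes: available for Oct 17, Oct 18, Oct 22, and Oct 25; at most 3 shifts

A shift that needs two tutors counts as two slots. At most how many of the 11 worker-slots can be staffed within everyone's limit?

11

Total capacity across all tutors is 1+3+3+2+2+3 = 14, and 11 slots are needed, so at most 11 can be filled.
An assignment achieving 11: Oct 16→Fong, Oct 17→Singh, Oct 18→Fong, Oct 19→Singh, Oct 20→Fong, Oct 21→Johansson, Oct 22→Johansson, Oct 23→Chen, Oct 24→Singh, Oct 25→Yoon+Reyes.
Loads: Chen 1/1, Fong 3/3, Singh 3/3, Johansson 2/2, Yoon 1/2, Reyes 1/3.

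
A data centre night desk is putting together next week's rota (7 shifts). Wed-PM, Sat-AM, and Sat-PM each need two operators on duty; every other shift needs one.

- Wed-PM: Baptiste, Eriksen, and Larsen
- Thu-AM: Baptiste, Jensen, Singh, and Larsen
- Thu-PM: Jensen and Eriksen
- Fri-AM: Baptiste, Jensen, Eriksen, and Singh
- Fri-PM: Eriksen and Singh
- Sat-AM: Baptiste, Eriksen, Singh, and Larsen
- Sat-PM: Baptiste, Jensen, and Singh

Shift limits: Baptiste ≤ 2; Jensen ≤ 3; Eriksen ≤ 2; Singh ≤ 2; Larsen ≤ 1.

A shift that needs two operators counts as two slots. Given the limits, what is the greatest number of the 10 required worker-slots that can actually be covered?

Total capacity across all operators is 2+3+2+2+1 = 10, and 10 slots are needed, so at most 10 can be filled.
An assignment achieving 10: Wed-PM→Baptiste+Eriksen, Thu-AM→Jensen, Thu-PM→Jensen, Fri-AM→Singh, Fri-PM→Eriksen, Sat-AM→Singh+Larsen, Sat-PM→Baptiste+Jensen.
Loads: Baptiste 2/2, Jensen 3/3, Eriksen 2/2, Singh 2/2, Larsen 1/1.

10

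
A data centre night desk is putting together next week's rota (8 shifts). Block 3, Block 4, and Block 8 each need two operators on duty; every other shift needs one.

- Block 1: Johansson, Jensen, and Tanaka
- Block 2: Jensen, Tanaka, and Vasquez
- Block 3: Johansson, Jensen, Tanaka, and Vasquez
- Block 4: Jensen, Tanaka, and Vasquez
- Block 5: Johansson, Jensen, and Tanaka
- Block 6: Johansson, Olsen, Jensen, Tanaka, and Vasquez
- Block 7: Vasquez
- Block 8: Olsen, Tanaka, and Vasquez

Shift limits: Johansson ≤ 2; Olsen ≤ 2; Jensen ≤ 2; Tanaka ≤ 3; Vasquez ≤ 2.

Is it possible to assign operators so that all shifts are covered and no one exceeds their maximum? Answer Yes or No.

Yes

Block 7 can only be covered by Vasquez, so that assignment is forced.
One valid schedule: Block 1→Johansson, Block 2→Jensen, Block 3→Tanaka+Vasquez, Block 4→Jensen+Tanaka, Block 5→Johansson, Block 6→Olsen, Block 7→Vasquez, Block 8→Olsen+Tanaka.
Loads: Johansson 2/2, Olsen 2/2, Jensen 2/2, Tanaka 3/3, Vasquez 2/2 — all within limits.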